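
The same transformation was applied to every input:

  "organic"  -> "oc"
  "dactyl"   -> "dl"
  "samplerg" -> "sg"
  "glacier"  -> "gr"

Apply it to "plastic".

pc

The pattern: take characters alternately from the front and the back (1st, last, 2nd, 2nd-last, ...), then keep only the first 2 characters.
Applying both steps to "plastic": "pcliats", then "pc".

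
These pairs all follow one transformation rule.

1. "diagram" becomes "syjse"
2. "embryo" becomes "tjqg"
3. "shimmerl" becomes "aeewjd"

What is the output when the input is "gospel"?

khwd

Each output is the input with this applied: shift every letter 8 places backward in the alphabet (wrapping around), then delete the first 2 characters.
Working it through for "gospel": intermediate "ygkhwd", final "khwd".
(Check on "shimmerl": → "kzaeewjd" → "aeewjd" ✓)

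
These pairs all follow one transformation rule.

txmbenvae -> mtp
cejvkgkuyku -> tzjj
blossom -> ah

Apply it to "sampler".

The rule is to keep one character in every 3, starting at position 2 (positions 2nd, 5th, 8th, ...), then shift every letter 11 places backward in the alphabet (wrapping around).
On "sampler" that produces "pa".

pa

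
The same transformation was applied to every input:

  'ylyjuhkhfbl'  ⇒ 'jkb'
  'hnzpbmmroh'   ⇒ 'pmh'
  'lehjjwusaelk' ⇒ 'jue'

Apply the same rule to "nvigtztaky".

gty

The pattern: delete the first 2 characters, then keep one character in every 3, starting at position 2 (positions 2nd, 5th, 8th, ...).
Applying both steps to "nvigtztaky": "igtztaky", then "gty".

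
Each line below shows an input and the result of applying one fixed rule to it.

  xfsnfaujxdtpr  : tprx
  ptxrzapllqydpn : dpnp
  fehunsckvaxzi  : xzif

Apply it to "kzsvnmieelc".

elck

The transformation: move the first character to the end, then keep only the last 4 characters.
"kzsvnmieelc" → "zsvnmieelck" → "elck".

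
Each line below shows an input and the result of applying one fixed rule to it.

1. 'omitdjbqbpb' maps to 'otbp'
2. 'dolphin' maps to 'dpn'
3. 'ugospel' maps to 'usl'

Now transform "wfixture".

Each output is the input with this applied: keep one character in every 3, starting at position 1 (positions 1st, 4th, 7th, ...).
On "wfixture" that produces "wxr".

wxr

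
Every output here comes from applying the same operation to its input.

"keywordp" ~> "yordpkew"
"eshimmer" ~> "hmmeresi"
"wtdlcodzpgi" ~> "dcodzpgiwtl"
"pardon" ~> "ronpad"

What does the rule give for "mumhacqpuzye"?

Each output is the input with this applied: move the first 3 characters to the end (rotate left by 3), then swap the first and last characters.
On "mumhacqpuzye": the first step gives "hacqpuzyemum", and the second then gives "macqpuzyemuh".

macqpuzyemuh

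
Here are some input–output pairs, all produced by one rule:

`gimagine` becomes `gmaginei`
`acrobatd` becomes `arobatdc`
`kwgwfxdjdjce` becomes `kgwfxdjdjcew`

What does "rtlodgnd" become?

rlodgndt

Rule — move the first character to the end, then swap the first and last characters.
Applying both steps to "rtlodgnd": "tlodgndr", then "rlodgndt".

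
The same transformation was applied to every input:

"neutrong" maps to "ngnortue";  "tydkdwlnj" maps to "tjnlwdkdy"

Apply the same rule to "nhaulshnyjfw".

nwfjynhsluah

The rule is to move the first character to the end, then reverse the string.
"nhaulshnyjfw" → "haulshnyjfwn" → "nwfjynhsluah".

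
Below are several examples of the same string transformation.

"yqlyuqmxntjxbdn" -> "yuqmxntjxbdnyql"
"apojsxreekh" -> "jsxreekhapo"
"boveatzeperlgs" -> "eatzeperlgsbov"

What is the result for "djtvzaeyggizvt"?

vzaeyggizvtdjt

In each case the input is transformed by: move the first 3 characters to the end (rotate left by 3).
Applying that to "djtvzaeyggizvt" gives "vzaeyggizvtdjt".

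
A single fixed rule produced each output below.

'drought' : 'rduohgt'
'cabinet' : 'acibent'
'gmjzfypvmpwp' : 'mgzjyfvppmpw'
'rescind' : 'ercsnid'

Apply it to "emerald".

Looking at the pairs, the operation is to swap each adjacent pair of characters (1↔2, 3↔4, ...).
For "emerald" the result is "merelad".

merelad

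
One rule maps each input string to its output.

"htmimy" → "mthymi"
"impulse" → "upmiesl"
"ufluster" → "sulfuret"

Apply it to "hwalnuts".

nlawhstu

Looking at the pairs, the operation is to move the last 3 characters to the front (rotate right by 3), then reverse the string.
For "hwalnuts", step one produces "utshwaln"; step two turns that into "nlawhstu".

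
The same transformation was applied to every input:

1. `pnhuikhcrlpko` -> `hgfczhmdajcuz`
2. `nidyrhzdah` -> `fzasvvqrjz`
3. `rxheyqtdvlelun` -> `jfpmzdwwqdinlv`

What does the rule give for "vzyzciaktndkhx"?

Rule — shift every letter 8 places backward in the alphabet (wrapping around), then take characters alternately from the front and the back (1st, last, 2nd, 2nd-last, ...).
Working it through for "vzyzciaktndkhx": intermediate "nrqruasclfvczp", final "nprzqcrvufalsc".

nprzqcrvufalsc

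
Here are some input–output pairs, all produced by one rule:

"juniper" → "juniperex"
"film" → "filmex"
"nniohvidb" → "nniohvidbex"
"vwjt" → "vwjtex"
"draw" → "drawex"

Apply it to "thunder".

thunderex

The pattern: append "ex".
For "thunder" the result is "thunderex".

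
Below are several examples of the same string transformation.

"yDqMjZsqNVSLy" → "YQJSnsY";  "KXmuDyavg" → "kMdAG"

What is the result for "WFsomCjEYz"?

wSMJy

In each case the input is transformed by: flip the case of every letter, then keep every other character starting from the first (positions 1st, 3rd, 5th, ...).
"WFsomCjEYz" → "wSMJy".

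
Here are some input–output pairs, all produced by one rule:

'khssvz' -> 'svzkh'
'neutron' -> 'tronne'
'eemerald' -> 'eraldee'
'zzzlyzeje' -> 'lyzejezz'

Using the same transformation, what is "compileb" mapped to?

The transformation: move the first 2 characters to the end (rotate left by 2), then delete the first character.
For "compileb", step one produces "mpilebco"; step two turns that into "pilebco".

pilebco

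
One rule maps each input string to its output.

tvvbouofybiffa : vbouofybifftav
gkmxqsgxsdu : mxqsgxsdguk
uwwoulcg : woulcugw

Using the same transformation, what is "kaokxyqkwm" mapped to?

okxyqkwkma

Rule — swap the first and last characters, then move the first 2 characters to the end (rotate left by 2).
"kaokxyqkwm" → "okxyqkwkma".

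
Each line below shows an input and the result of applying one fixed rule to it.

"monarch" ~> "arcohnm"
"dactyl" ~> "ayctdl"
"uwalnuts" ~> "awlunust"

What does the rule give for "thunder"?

Rule — sort the characters into alphabetical order, then take characters alternately from the front and the back (1st, last, 2nd, 2nd-last, ...).
Applying both steps to "thunder": "dehnrtu", then "duethrn".

duethrn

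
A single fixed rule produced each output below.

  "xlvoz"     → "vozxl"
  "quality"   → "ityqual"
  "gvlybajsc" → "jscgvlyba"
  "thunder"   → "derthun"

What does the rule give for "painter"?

Each output is the input with this applied: move the last 3 characters to the front (rotate right by 3).
So "painter" becomes "terpain".

terpain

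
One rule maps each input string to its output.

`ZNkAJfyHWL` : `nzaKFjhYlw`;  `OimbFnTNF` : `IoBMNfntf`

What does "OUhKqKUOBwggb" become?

The transformation: flip the case of every letter, then swap each adjacent pair of characters (1↔2, 3↔4, ...).
Applying both steps to "OUhKqKUOBwggb": "ouHkQkuobWGGB", then "uokHkQouWbGGB".

uokHkQouWbGGB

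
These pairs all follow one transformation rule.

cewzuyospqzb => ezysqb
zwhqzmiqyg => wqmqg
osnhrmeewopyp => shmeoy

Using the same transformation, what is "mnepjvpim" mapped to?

npvi

In each case the input is transformed by: keep every other character starting from the second (positions 2nd, 4th, 6th, ...).
For "mnepjvpim" the result is "npvi".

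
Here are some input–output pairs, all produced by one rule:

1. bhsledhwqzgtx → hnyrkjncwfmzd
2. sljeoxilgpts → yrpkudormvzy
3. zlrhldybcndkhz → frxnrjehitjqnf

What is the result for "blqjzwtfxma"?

hrwpfczldsg

Rule — shift every letter 6 places forward in the alphabet (wrapping around).
Applying that to "blqjzwtfxma" gives "hrwpfczldsg".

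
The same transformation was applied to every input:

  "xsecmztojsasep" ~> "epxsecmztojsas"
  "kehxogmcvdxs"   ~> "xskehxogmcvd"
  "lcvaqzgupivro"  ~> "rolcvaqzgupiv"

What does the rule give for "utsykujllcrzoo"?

ooutsykujllcrz

Rule — move the last 2 characters to the front (rotate right by 2).
For "utsykujllcrzoo" the result is "ooutsykujllcrz".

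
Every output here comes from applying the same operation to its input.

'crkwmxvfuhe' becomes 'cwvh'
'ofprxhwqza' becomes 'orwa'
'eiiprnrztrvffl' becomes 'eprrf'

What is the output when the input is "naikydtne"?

In each case the input is transformed by: keep one character in every 3, starting at position 1 (positions 1st, 4th, 7th, ...).
On "naikydtne" that produces "nkt".

nkt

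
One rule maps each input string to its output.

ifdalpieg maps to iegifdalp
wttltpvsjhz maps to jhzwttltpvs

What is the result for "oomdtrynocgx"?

cgxoomdtryno

The rule is to move the last 3 characters to the front (rotate right by 3).
Applying that to "oomdtrynocgx" gives "cgxoomdtryno".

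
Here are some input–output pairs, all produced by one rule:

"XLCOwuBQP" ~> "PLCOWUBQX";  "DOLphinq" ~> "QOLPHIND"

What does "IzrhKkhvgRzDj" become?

The pattern: swap the first and last characters, then convert every letter to uppercase.
For "IzrhKkhvgRzDj", step one produces "jzrhKkhvgRzDI"; step two turns that into "JZRHKKHVGRZDI".
(Check on "XLCOwuBQP": → "PLCOwuBQX" → "PLCOWUBQX" ✓)

JZRHKKHVGRZDI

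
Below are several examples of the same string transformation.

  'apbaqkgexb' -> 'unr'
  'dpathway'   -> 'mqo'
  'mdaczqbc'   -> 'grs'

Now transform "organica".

ysq

What's happening: shift every letter 10 places backward in the alphabet (wrapping around), then keep only the last 3 characters.
For "organica", step one produces "ehwqdysq"; step two turns that into "ysq".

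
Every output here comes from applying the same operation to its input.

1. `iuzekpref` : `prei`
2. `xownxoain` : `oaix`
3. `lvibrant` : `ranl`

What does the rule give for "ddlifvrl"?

fvrd

Looking at the pairs, the operation is to swap the first and last characters, then keep only the last 4 characters.
Doing the same to "ddlifvrl": "fvrd".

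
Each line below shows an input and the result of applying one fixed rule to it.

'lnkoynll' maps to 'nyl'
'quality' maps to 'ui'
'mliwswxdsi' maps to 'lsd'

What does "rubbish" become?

The pattern: keep one character in every 3, starting at position 2 (positions 2nd, 5th, 8th, ...).
For "rubbish" the result is "ui".

ui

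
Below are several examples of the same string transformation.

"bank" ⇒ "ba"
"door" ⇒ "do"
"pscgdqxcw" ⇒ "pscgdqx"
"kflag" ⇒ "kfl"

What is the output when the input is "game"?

ga

In each case the input is transformed by: delete the last 2 characters.
On "game" that produces "ga".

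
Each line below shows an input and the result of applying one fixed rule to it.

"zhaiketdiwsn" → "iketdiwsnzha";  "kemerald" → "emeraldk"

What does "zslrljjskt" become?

lrljjsktzs

The rule is to swap the front and back halves of the string, then move the last 3 characters to the front (rotate right by 3).
Applying that to "zslrljjskt" gives "lrljjsktzs".
(Check on "kemerald": → "raldkeme" → "emeraldk" ✓)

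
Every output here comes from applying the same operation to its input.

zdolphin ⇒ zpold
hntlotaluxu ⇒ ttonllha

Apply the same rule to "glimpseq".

pmlig

Rule — delete the last 3 characters, then sort the characters into reverse alphabetical order.
"glimpseq" → "glimp" → "pmlig".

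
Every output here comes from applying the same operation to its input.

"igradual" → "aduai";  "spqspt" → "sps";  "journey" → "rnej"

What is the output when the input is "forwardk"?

wardf

The pattern: swap the first and last characters, then delete the first 3 characters.
For "forwardk", step one produces "korwardf"; step two turns that into "wardf".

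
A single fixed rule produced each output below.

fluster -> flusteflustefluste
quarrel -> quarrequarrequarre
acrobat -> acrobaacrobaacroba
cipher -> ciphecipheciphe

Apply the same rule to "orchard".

orcharorcharorchar

Looking at the pairs, the operation is to delete the last character, then write the whole string 3 times in a row.
Doing the same to "orchard": "orcharorcharorchar".
(Check on "quarrel": → "quarre" → "quarrequarrequarre" ✓)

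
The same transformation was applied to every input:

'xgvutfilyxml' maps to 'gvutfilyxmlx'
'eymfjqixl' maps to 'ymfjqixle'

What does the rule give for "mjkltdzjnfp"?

jkltdzjnfpm

What's happening: move the first character to the end.
Doing the same to "mjkltdzjnfp": "jkltdzjnfpm".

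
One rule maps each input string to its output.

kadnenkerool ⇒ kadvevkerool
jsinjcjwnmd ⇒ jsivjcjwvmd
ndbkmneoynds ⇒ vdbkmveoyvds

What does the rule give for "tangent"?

What's happening: replace every "n" with "v".
On "tangent" that produces "tavgevt".

tavgevt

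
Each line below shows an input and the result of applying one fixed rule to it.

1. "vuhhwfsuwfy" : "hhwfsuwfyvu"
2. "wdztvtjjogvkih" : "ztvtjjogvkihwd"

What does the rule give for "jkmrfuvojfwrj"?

Each output is the input with this applied: move the first 2 characters to the end (rotate left by 2).
Applying that to "jkmrfuvojfwrj" gives "mrfuvojfwrjjk".

mrfuvojfwrjjk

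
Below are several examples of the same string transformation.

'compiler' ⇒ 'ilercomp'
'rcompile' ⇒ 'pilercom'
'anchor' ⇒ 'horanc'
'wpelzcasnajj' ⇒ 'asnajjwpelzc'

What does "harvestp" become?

estpharv

Rule — swap the front and back halves of the string.
So "harvestp" becomes "estpharv".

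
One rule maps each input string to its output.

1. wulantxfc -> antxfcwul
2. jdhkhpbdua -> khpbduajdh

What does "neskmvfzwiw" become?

kmvfzwiwnes

The rule is to move the first 3 characters to the end (rotate left by 3).
Doing the same to "neskmvfzwiw": "kmvfzwiwnes".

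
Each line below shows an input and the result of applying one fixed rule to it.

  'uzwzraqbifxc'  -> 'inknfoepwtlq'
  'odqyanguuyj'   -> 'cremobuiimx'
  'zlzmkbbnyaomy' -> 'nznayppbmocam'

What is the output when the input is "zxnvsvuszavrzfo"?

Each output is the input with this applied: shift every letter 12 places backward in the alphabet (wrapping around).
For "zxnvsvuszavrzfo" the result is "nlbjgjignojfntc".

nlbjgjignojfntc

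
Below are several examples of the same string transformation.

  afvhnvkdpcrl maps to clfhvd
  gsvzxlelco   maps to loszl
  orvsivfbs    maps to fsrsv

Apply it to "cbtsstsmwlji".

libstm

What's happening: move the last 3 characters to the front (rotate right by 3), then keep every other character starting from the first (positions 1st, 3rd, 5th, ...).
On "cbtsstsmwlji" that produces "libstm".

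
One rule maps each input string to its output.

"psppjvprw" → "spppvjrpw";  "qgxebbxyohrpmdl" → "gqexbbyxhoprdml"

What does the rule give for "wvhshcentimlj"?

vwshchneitlmj

The rule is to swap each adjacent pair of characters (1↔2, 3↔4, ...).
Applying that to "wvhshcentimlj" gives "vwshchneitlmj".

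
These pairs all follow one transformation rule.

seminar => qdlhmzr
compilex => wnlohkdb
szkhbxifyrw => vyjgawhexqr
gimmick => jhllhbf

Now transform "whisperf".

eghrodqv

The pattern: swap the first and last characters, then shift every letter 1 place backward in the alphabet (wrapping around).
Applying both steps to "whisperf": "fhisperw", then "eghrodqv".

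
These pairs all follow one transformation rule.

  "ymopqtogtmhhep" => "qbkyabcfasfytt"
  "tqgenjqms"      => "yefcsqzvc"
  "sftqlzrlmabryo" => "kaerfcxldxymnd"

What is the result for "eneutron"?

The transformation: move the last 2 characters to the front (rotate right by 2), then shift every letter 12 places forward in the alphabet (wrapping around).
Applying that to "eneutron" gives "azqzqgfd".

azqzqgfd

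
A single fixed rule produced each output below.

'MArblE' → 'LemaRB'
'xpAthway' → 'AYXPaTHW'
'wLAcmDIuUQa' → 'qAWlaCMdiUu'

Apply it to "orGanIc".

Looking at the pairs, the operation is to flip the case of every letter, then move the last 2 characters to the front (rotate right by 2).
On "orGanIc" that produces "iCORgAN".

iCORgAN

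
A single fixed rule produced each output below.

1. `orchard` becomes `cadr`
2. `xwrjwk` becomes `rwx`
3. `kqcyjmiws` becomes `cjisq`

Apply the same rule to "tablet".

bet

Each output is the input with this applied: move the first 2 characters to the end (rotate left by 2), then keep every other character starting from the first (positions 1st, 3rd, 5th, ...).
"tablet" → "bletta" → "bet".
(Check on "orchard": → "chardor" → "cadr" ✓)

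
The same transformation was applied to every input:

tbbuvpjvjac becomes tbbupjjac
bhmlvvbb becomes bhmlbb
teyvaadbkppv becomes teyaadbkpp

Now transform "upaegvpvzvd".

upaegpzd

Rule — remove every "v".
"upaegvpvzvd" → "upaegpzd".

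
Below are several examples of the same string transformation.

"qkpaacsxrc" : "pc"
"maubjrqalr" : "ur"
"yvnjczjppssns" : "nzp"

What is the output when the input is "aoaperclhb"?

ar

The rule is to delete the last 3 characters, then keep one character in every 3, starting at position 3 (positions 3rd, 6th, 9th, ...).
Working it through for "aoaperclhb": intermediate "aoaperc", final "ar".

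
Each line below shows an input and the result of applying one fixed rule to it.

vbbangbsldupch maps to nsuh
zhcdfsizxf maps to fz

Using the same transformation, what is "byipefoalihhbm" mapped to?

What's happening: delete the first 3 characters, then keep one character in every 3, starting at position 2 (positions 2nd, 5th, 8th, ...).
On "byipefoalihhbm": the first step gives "pefoalihhbm", and the second then gives "eahm".

eahm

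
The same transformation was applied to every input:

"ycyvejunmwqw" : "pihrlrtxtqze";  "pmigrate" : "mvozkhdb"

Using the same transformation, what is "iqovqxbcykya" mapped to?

wxtftvdljqls

What's happening: shift every letter 5 places backward in the alphabet (wrapping around), then swap the front and back halves of the string.
For "iqovqxbcykya", step one produces "dljqlswxtftv"; step two turns that into "wxtftvdljqls".
(Check on "pmigrate": → "khdbmvoz" → "mvozkhdb" ✓)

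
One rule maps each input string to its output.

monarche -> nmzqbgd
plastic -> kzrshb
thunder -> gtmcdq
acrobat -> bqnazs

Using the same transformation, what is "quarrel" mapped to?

tzqqdk

Looking at the pairs, the operation is to shift every letter 1 place backward in the alphabet (wrapping around), then delete the first character.
For "quarrel", step one produces "ptzqqdk"; step two turns that into "tzqqdk".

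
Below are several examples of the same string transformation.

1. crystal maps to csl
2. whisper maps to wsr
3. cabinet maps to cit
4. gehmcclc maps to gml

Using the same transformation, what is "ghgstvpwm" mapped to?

gsp

In each case the input is transformed by: keep one character in every 3, starting at position 1 (positions 1st, 4th, 7th, ...).
"ghgstvpwm" → "gsp".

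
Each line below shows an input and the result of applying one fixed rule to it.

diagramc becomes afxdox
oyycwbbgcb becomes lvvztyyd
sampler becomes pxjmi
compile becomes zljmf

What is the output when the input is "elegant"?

bibdx

What's happening: shift every letter 3 places backward in the alphabet (wrapping around), then delete the last 2 characters.
Starting from "elegant": after the first operation, "bibdxkq"; after the second, "bibdx".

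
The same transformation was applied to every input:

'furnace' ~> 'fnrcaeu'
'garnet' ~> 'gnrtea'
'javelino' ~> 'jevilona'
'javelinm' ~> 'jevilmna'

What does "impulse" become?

Each output is the input with this applied: swap each adjacent pair of characters (1↔2, 3↔4, ...), then move the first character to the end.
"impulse" → "iupslem".
(Check on "furnace": → "ufnrcae" → "fnrcaeu" ✓)

iupslem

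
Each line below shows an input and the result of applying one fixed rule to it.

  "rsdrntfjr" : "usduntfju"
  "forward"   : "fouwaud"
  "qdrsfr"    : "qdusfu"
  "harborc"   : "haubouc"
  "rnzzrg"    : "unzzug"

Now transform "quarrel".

What's happening: replace every "r" with "u".
Doing the same to "quarrel": "quauuel".

quauuel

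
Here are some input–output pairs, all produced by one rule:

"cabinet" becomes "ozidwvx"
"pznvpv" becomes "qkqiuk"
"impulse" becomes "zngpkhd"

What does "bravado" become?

Looking at the pairs, the operation is to shift every letter 5 places backward in the alphabet (wrapping around), then reverse the string.
Applying both steps to "bravado": "wmvqvyj", then "jyvqvmw".
(Check on "cabinet": → "xvwdizo" → "ozidwvx" ✓)

jyvqvmw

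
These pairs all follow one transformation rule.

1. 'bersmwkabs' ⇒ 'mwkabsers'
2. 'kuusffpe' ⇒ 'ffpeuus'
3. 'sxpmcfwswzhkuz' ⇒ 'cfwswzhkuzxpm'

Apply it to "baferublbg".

What's happening: delete the first character, then move the first 3 characters to the end (rotate left by 3).
Applying both steps to "baferublbg": "aferublbg", then "rublbgafe".

rublbgafe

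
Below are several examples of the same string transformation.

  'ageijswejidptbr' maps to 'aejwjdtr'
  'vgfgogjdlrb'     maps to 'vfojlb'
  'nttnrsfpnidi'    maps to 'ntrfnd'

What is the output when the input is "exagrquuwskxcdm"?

earuwkcm

In each case the input is transformed by: keep every other character starting from the first (positions 1st, 3rd, 5th, ...).
So "exagrquuwskxcdm" becomes "earuwkcm".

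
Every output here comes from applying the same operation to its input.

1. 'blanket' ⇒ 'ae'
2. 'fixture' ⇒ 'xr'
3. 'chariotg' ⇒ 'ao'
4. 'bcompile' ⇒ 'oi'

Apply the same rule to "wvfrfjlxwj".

Each output is the input with this applied: keep one character in every 3, starting at position 3 (positions 3rd, 6th, 9th, ...).
Doing the same to "wvfrfjlxwj": "fjw".

fjw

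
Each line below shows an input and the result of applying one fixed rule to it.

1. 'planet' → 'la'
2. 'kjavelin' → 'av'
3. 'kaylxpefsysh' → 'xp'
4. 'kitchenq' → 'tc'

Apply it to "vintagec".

nt

The rule is to swap the front and back halves of the string, then keep only the last 2 characters.
"vintagec" → "agecvint" → "nt".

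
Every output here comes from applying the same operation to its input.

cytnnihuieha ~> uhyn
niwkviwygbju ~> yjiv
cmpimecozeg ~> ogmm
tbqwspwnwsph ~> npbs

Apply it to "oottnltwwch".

whon

The transformation: keep one character in every 3, starting at position 2 (positions 2nd, 5th, 8th, ...), then move the first 2 characters to the end (rotate left by 2).
Applying both steps to "oottnltwwch": "onwh", then "whon".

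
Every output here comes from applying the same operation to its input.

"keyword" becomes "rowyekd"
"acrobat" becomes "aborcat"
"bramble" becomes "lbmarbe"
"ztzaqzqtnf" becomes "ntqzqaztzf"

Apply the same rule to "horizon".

Rule — move the last character to the front, then reverse the string.
So "horizon" becomes "ozirohn".

ozirohn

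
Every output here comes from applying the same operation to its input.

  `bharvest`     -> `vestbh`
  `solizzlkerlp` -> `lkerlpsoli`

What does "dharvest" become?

vestdh

Each output is the input with this applied: swap the front and back halves of the string, then delete the last 2 characters.
For "dharvest", step one produces "vestdhar"; step two turns that into "vestdh".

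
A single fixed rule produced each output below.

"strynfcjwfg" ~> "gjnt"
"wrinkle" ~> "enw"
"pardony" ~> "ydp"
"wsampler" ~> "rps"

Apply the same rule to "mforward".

Rule — reverse the string, then keep one character in every 3, starting at position 1 (positions 1st, 4th, 7th, ...).
On "mforward": the first step gives "drawrofm", and the second then gives "dwf".
(Check on "wsampler": → "relpmasw" → "rps" ✓)

dwf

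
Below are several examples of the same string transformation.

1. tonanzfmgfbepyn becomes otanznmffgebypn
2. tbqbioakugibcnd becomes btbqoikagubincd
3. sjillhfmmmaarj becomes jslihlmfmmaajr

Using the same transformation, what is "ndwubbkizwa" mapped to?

dnuwbbikwza

Looking at the pairs, the operation is to swap each adjacent pair of characters (1↔2, 3↔4, ...).
"ndwubbkizwa" → "dnuwbbikwza".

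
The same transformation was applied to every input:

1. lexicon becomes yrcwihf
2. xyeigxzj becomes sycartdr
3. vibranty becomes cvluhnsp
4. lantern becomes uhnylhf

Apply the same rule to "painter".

The rule is to shift every letter 6 places backward in the alphabet (wrapping around), then move the first character to the end.
"painter" → "juchnyl" → "uchnylj".

uchnylj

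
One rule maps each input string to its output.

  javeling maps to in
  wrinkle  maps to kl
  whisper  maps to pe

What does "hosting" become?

In each case the input is transformed by: move the last character to the front, then keep only the last 2 characters.
Starting from "hosting": after the first operation, "ghostin"; after the second, "in".

in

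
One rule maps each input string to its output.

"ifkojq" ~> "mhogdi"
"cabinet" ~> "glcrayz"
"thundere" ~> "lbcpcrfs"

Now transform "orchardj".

What's happening: shift every letter 2 places backward in the alphabet (wrapping around), then move the first 3 characters to the end (rotate left by 3).
Working it through for "orchardj": intermediate "mpafypbh", final "fypbhmpa".
(Check on "cabinet": → "ayzglcr" → "glcrayz" ✓)

fypbhmpa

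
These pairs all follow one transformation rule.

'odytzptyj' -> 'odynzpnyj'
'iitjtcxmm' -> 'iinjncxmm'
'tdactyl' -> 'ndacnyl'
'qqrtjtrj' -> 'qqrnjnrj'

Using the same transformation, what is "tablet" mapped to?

nablen

In each case the input is transformed by: replace every "t" with "n".
For "tablet" the result is "nablen".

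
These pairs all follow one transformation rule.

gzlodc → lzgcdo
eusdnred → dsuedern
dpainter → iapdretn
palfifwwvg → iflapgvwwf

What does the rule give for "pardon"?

The pattern: swap the front and back halves of the string, then reverse the string.
On "pardon": the first step gives "donpar", and the second then gives "rapnod".

rapnod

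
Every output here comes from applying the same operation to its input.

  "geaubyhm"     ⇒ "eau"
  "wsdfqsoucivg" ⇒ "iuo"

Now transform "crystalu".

The transformation: take characters alternately from the front and the back (1st, last, 2nd, 2nd-last, ...), then keep only the vowels.
Starting from "crystalu": after the first operation, "curlyast"; after the second, "ua".
(Check on "geaubyhm": → "gmehayub" → "eau" ✓)

ua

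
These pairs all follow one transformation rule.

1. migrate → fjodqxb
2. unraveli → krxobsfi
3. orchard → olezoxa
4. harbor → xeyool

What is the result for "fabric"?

Each output is the input with this applied: shift every letter 3 places backward in the alphabet (wrapping around), then swap each adjacent pair of characters (1↔2, 3↔4, ...).
So "fabric" becomes "xcoyzf".
(Check on "unraveli": → "rkoxsbif" → "krxobsfi" ✓)

xcoyzf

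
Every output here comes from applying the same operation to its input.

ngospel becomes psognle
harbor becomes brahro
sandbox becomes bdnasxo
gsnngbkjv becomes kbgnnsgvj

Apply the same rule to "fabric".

The rule is to move the last 2 characters to the front (rotate right by 2), then reverse the string.
Starting from "fabric": after the first operation, "icfabr"; after the second, "rbafci".

rbafci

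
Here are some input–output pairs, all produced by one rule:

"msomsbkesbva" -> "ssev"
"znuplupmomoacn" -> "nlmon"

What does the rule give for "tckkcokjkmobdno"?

ccjon

What's happening: keep one character in every 3, starting at position 2 (positions 2nd, 5th, 8th, ...).
Doing the same to "tckkcokjkmobdno": "ccjon".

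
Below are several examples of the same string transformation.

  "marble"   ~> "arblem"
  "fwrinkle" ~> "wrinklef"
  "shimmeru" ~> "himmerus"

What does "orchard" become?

Looking at the pairs, the operation is to move the first character to the end.
On "orchard" that produces "rchardo".

rchardo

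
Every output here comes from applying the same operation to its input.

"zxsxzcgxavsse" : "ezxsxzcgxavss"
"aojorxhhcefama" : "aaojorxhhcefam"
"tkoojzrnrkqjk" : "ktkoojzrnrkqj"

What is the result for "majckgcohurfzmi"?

The transformation: move the last character to the front.
So "majckgcohurfzmi" becomes "imajckgcohurfzm".

imajckgcohurfzm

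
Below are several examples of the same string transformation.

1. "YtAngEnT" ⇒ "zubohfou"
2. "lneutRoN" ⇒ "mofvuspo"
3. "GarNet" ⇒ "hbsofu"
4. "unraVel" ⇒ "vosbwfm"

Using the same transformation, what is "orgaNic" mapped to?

In each case the input is transformed by: shift every letter 1 place forward in the alphabet (wrapping around), then convert every letter to lowercase.
For "orgaNic", step one produces "pshbOjd"; step two turns that into "pshbojd".

pshbojd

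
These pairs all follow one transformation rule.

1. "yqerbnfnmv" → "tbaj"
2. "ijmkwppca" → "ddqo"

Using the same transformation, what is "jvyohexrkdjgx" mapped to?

rxul

Rule — shift every letter 12 places backward in the alphabet (wrapping around), then keep only the last 4 characters.
Applying both steps to "jvyohexrkdjgx": "xjmcvslfyrxul", then "rxul".
(Check on "yqerbnfnmv": → "mesfpbtbaj" → "tbaj" ✓)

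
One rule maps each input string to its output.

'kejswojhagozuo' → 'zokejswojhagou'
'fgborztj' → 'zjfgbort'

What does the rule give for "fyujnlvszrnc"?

rcfyujnlvszn

Looking at the pairs, the operation is to move the last 2 characters to the front (rotate right by 2), then swap the first and last characters.
Applying both steps to "fyujnlvszrnc": "ncfyujnlvszr", then "rcfyujnlvszn".
(Check on "kejswojhagozuo": → "uokejswojhagoz" → "zokejswojhagou" ✓)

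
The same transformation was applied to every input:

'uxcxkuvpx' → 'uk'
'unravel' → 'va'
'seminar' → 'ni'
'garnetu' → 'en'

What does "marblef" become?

lb

Looking at the pairs, the operation is to take characters alternately from the front and the back (1st, last, 2nd, 2nd-last, ...), then keep only the last 2 characters.
Working it through for "marblef": intermediate "mfaerlb", final "lb".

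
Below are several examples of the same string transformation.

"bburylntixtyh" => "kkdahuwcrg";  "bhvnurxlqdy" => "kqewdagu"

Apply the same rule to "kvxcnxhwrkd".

Looking at the pairs, the operation is to delete the last 3 characters, then shift every letter 9 places forward in the alphabet (wrapping around).
For "kvxcnxhwrkd", step one produces "kvxcnxhw"; step two turns that into "teglwgqf".

teglwgqf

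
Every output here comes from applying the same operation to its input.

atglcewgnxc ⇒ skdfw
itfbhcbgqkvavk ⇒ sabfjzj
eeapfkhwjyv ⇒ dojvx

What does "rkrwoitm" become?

jvhl

The transformation: keep every other character starting from the second (positions 2nd, 4th, 6th, ...), then shift every letter 1 place backward in the alphabet (wrapping around).
Working it through for "rkrwoitm": intermediate "kwim", final "jvhl".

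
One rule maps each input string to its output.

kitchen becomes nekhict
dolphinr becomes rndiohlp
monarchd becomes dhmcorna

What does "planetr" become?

The transformation: move the last character to the front, then take characters alternately from the front and the back (1st, last, 2nd, 2nd-last, ...).
"planetr" → "rplanet" → "rtpelna".

rtpelna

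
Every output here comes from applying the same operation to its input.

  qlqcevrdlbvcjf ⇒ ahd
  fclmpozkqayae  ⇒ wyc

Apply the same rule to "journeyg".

The transformation: shift every letter 2 places backward in the alphabet (wrapping around), then keep only the last 3 characters.
Working it through for "journeyg": intermediate "hmsplcwe", final "cwe".
(Check on "qlqcevrdlbvcjf": → "ojoactpbjztahd" → "ahd" ✓)

cwe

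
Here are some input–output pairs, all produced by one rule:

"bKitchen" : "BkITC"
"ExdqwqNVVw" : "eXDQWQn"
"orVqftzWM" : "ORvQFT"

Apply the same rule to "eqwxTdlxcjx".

Rule — flip the case of every letter, then delete the last 3 characters.
So "eqwxTdlxcjx" becomes "EQWXtDLX".

EQWXtDLX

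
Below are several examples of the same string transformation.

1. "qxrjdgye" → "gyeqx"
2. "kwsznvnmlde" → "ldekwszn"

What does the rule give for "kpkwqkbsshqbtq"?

What's happening: move the last 3 characters to the front (rotate right by 3), then delete the last 3 characters.
"kpkwqkbsshqbtq" → "btqkpkwqkbsshq" → "btqkpkwqkbs".

btqkpkwqkbs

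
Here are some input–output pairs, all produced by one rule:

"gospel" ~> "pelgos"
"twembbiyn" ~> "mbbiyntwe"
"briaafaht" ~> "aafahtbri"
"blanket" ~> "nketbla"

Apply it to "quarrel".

rrelqua

In each case the input is transformed by: move the first 3 characters to the end (rotate left by 3).
"quarrel" → "rrelqua".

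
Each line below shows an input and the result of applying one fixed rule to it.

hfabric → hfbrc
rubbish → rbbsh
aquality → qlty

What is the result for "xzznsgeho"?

xzznsgh

The pattern: remove every vowel.
Doing the same to "xzznsgeho": "xzznsgh".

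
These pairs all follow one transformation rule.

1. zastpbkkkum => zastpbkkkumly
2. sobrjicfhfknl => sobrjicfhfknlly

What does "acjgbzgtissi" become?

What's happening: append "ly".
For "acjgbzgtissi" the result is "acjgbzgtissily".

acjgbzgtissily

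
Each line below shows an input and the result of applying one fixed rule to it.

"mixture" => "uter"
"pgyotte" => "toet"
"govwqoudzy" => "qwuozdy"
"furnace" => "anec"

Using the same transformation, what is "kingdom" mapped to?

dgmo

What's happening: delete the first 3 characters, then swap each adjacent pair of characters (1↔2, 3↔4, ...).
Applying both steps to "kingdom": "gdom", then "dgmo".
(Check on "furnace": → "nace" → "anec" ✓)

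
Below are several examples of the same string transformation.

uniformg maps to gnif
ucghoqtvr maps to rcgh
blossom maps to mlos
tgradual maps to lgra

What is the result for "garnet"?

tarn

In each case the input is transformed by: swap the first and last characters, then keep only the first 4 characters.
"garnet" → "tarneg" → "tarn".
(Check on "tgradual": → "lgraduat" → "lgra" ✓)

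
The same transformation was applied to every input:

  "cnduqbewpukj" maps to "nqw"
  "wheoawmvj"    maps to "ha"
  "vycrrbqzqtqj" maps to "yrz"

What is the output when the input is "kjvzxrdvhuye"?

The rule is to delete the last 2 characters, then keep one character in every 3, starting at position 2 (positions 2nd, 5th, 8th, ...).
For "kjvzxrdvhuye", step one produces "kjvzxrdvhu"; step two turns that into "jxv".
(Check on "vycrrbqzqtqj": → "vycrrbqzqt" → "yrz" ✓)

jxv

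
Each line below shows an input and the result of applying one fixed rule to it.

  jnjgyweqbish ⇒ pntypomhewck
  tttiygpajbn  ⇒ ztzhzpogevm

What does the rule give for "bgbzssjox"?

hdmuhpfyy

Looking at the pairs, the operation is to take characters alternately from the front and the back (1st, last, 2nd, 2nd-last, ...), then shift every letter 6 places forward in the alphabet (wrapping around).
On "bgbzssjox": the first step gives "bxgobjzss", and the second then gives "hdmuhpfyy".
(Check on "jnjgyweqbish": → "jhnsjigbyqwe" → "pntypomhewck" ✓)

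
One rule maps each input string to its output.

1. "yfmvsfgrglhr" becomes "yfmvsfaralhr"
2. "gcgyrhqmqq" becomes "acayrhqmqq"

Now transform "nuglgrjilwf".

Looking at the pairs, the operation is to replace every "g" with "a".
"nuglgrjilwf" → "nualarjilwf".

nualarjilwf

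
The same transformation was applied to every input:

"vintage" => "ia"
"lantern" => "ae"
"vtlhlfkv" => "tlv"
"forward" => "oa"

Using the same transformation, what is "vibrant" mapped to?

What's happening: keep one character in every 3, starting at position 2 (positions 2nd, 5th, 8th, ...).
For "vibrant" the result is "ia".

ia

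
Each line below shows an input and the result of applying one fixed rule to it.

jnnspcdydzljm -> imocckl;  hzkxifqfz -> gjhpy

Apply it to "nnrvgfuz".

mqft

Rule — keep every other character starting from the first (positions 1st, 3rd, 5th, ...), then shift every letter 1 place backward in the alphabet (wrapping around).
On "nnrvgfuz": the first step gives "nrgu", and the second then gives "mqft".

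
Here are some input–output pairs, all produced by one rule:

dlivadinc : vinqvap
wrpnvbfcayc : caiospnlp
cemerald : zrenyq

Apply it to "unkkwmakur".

xxjznxhe

Each output is the input with this applied: shift every letter 13 places forward in the alphabet (wrapping around) — i.e. ROT13, then delete the first 2 characters.
Starting from "unkkwmakur": after the first operation, "haxxjznxhe"; after the second, "xxjznxhe".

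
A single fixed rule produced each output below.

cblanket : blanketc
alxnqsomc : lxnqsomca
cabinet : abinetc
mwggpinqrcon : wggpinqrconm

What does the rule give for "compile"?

ompilec

Each output is the input with this applied: move the first character to the end.
On "compile" that produces "ompilec".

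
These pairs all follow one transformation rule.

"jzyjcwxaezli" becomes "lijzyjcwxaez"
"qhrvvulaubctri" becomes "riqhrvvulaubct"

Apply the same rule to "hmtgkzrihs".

Each output is the input with this applied: move the last 2 characters to the front (rotate right by 2).
Doing the same to "hmtgkzrihs": "hshmtgkzri".

hshmtgkzri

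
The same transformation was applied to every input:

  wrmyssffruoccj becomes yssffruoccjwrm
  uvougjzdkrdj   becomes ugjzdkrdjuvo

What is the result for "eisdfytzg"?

dfytzgeis

Each output is the input with this applied: move the first 3 characters to the end (rotate left by 3).
For "eisdfytzg" the result is "dfytzgeis".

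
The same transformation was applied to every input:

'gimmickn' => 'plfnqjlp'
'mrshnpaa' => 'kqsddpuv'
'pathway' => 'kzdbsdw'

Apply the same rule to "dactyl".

wbogdf

Looking at the pairs, the operation is to shift every letter 3 places forward in the alphabet (wrapping around), then move the first 3 characters to the end (rotate left by 3).
Starting from "dactyl": after the first operation, "gdfwbo"; after the second, "wbogdf".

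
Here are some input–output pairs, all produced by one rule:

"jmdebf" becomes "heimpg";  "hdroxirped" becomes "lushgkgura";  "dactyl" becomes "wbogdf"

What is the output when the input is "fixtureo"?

The transformation: swap the front and back halves of the string, then shift every letter 3 places forward in the alphabet (wrapping around).
For "fixtureo" the result is "xuhrilaw".

xuhrilaw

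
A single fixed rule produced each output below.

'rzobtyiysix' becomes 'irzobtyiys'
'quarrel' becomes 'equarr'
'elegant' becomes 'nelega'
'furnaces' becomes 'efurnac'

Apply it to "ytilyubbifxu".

What's happening: delete the last character, then move the last character to the front.
Doing the same to "ytilyubbifxu": "xytilyubbif".

xytilyubbif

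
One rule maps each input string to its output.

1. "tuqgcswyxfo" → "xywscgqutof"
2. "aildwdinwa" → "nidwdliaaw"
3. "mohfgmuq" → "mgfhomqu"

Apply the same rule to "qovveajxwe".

The rule is to reverse the string, then move the first 2 characters to the end (rotate left by 2).
On "qovveajxwe": the first step gives "ewxjaevvoq", and the second then gives "xjaevvoqew".

xjaevvoqew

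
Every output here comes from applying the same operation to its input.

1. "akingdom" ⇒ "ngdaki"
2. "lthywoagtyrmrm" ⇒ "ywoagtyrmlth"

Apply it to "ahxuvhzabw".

uvhzaahx

Rule — delete the last 2 characters, then move the first 3 characters to the end (rotate left by 3).
For "ahxuvhzabw", step one produces "ahxuvhza"; step two turns that into "uvhzaahx".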